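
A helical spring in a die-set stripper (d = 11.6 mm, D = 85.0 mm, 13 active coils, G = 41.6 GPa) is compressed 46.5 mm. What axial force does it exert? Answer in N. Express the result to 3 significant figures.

548 N

k = Gd⁴/(8D³N_a) = (41.6×10³)(11.6⁴)/(8·85.0³·13) = 11.793 N/mm
F = k·δ = 11.793 × 46.5 = 548.39 N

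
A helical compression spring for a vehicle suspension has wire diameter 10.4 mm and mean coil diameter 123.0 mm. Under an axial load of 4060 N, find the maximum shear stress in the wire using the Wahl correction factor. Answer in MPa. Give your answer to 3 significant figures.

Spring index C = D/d = 123.0/10.4 = 11.8269
K_W = (4C−1)/(4C−4) + 0.615/C = 46.308/43.308 + 0.0520 = 1.1213
τ₀ = 8FD/(πd³) = 8·4060·123.0/(π·10.4³) = 3.99504e+06/3533.9 = 1130.5 MPa
τ_max = K·τ₀ = 1.1213 × 1130.5 = 1267.6 MPa

1270 MPa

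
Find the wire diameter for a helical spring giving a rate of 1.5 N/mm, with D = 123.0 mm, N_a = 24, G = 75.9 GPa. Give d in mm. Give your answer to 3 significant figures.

9.17 mm

d = (8D³N_a·k / G)^(1/4) = (8·123.0³·24·1.5 / (75.9×10³))^0.25
  = (7061)^0.25 = 9.1668 mm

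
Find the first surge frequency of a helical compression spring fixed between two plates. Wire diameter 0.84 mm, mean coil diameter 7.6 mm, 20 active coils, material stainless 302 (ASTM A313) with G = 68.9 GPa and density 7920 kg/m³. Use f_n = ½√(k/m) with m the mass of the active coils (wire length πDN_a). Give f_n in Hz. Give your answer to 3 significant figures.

k = Gd⁴/(8D³N_a) = (68.9×10³)(0.84⁴)/(8·7.6³·20) = 0.4884 N/mm = 488.4 N/m
Wire length L = πDN_a = π·7.6·20 = 477.52 mm
m = ρ·(πd²/4)·L = 7920 × 0.55418×10⁻⁶ m² × 0.47752 m = 0.0020959 kg
f_n = ½√(k/m) = 0.5·√(488.4/0.0020959) = 0.5·√(2.3303e+05) = 241.36 Hz

241 Hz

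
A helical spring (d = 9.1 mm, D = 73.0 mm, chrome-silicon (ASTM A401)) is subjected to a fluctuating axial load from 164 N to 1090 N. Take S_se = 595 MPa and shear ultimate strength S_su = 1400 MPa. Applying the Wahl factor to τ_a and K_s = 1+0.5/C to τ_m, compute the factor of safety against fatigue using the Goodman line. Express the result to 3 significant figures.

C = D/d = 73.0/9.1 = 8.0220; K_W = (4C−1)/(4C−4)+0.615/C = 1.1835; K_s = 1+0.5/C = 1.0623
F_a = (F_max−F_min)/2 = 463 N; F_m = (F_max+F_min)/2 = 627 N
τ_a = K_W·8F_aD/(πd³) = 1.1835 × 114.21 = 135.17 MPa
τ_m = K_s·8F_mD/(πd³) = 1.0623 × 154.67 = 164.31 MPa
Goodman: 1/n_f = τ_a/S_se + τ_m/S_su = 135.17/595 + 164.31/1400 = 0.22718 + 0.11736 = 0.34454
n_f = 1/0.34454 = 2.902

2.90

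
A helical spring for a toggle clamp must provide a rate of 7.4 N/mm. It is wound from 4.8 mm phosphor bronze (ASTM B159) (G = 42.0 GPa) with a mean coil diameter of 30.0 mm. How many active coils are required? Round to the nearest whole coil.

N_a = Gd⁴/(8D³k) = (42.0×10³ × 4.8⁴)/(8 × 30.0³ × 7.4)
    = 2.22953e+07 / 1.5984e+06 = 13.95 → 14 coils

14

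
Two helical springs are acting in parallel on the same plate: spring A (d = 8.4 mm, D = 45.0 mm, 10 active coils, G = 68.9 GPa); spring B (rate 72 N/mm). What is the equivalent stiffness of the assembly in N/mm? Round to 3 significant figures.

k_A = Gd⁴/(8D³N_a) = (68.9×10³)(8.4⁴)/(8·45.0³·10) = 47.055 N/mm
Parallel: k_eq = 47.055 + 72 = 119.06 N/mm

119 N/mm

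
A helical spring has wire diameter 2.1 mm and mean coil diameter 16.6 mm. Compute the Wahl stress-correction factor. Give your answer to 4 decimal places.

1.1864

C = D/d = 16.6/2.1 = 7.9048
K_W = (4C−1)/(4C−4) + 0.615/C = 30.619/27.619 + 0.0778 = 1.1864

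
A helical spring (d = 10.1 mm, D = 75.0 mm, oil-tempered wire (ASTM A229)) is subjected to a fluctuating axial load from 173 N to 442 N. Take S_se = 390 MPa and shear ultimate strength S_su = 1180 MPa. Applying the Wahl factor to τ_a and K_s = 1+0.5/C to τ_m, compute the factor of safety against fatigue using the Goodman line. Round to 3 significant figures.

7.80

C = D/d = 75.0/10.1 = 7.4257; K_W = (4C−1)/(4C−4)+0.615/C = 1.1995; K_s = 1+0.5/C = 1.0673
F_a = (F_max−F_min)/2 = 134.5 N; F_m = (F_max+F_min)/2 = 307.5 N
τ_a = K_W·8F_aD/(πd³) = 1.1995 × 24.932 = 29.907 MPa
τ_m = K_s·8F_mD/(πd³) = 1.0673 × 57.001 = 60.839 MPa
Goodman: 1/n_f = τ_a/S_se + τ_m/S_su = 29.907/390 + 60.839/1180 = 0.07668 + 0.05156 = 0.12824
n_f = 1/0.12824 = 7.798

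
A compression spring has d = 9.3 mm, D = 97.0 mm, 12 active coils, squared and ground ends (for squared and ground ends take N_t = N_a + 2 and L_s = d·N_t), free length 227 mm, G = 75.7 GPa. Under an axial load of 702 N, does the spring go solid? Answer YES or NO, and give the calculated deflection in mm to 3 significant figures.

YES, δ = 109 mm

k = Gd⁴/(8D³N_a) = (75.7×10³)(9.3⁴)/(8·97.0³·12) = 6.4631 N/mm
N_t = 14; L_s = 9.3·14 = 130.2 mm; δ_solid = L₀ − L_s = 227 − 130.2 = 96.8 mm
δ = F/k = 702/6.4631 = 108.62 mm
δ ≥ δ_solid → spring goes solid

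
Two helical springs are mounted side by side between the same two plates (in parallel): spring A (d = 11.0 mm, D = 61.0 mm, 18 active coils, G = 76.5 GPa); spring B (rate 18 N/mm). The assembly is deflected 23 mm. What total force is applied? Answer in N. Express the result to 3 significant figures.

1200 N

k_A = Gd⁴/(8D³N_a) = (76.5×10³)(11.0⁴)/(8·61.0³·18) = 34.267 N/mm
Parallel: k_eq = 34.267 + 18 = 52.267 N/mm
F = k_eq·δ = 52.267·23 = 1202.1 N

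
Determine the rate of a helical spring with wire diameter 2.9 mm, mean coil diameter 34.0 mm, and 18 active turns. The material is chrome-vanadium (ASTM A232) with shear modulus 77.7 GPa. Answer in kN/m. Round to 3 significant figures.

0.971 kN/m

k = Gd⁴/(8D³N_a) = (77.7×10³ × 2.9⁴) / (8 × 34.0³ × 18)
  = 5.49557e+06 / 5.65978e+06 = 0.97099 N/mm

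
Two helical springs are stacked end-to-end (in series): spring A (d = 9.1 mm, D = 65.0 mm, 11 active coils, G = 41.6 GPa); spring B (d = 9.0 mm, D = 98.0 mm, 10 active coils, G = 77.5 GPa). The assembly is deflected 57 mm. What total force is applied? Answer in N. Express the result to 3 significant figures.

k_A = Gd⁴/(8D³N_a) = (41.6×10³)(9.1⁴)/(8·65.0³·11) = 11.804 N/mm
k_B = Gd⁴/(8D³N_a) = (77.5×10³)(9.0⁴)/(8·98.0³·10) = 6.7531 N/mm
Series: 1/k_eq = 1/11.804 + 1/6.7531 = 0.2328; k_eq = 4.2956 N/mm
F = k_eq·δ = 4.2956·57 = 244.85 N

245 N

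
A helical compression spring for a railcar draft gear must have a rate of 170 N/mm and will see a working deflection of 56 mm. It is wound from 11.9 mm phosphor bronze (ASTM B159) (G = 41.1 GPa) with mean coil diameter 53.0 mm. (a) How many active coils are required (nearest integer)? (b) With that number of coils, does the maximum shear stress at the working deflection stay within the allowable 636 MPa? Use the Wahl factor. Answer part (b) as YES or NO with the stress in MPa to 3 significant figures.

(a) 4 coils; (b) NO, τ_max = 1050 MPa

N_a = Gd⁴/(8D³k) = (41.1×10³)(11.9⁴)/(8·53.0³·170) = 4.071 → N_a = 4
Actual rate k = Gd⁴/(8D³·4) = 173 N/mm
Working load F = kδ = 173·56 = 9688.1 N
C = 53.0/11.9 = 4.4538; K_W = (4C−1)/(4C−4)+0.615/C = 1.3552
τ_max = K_W·8FD/(πd³) = 1.3552·775.92 = 1051.6 MPa
τ_max > 636 MPa → exceeds allowable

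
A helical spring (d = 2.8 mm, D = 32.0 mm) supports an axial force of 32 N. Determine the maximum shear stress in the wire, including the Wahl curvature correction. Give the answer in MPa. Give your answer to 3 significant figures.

134 MPa

Spring index C = D/d = 32.0/2.8 = 11.4286
K_W = (4C−1)/(4C−4) + 0.615/C = 44.714/41.714 + 0.0538 = 1.1257
τ₀ = 8FD/(πd³) = 8·32·32.0/(π·2.8³) = 8192/68.964 = 118.79 MPa
τ_max = K·τ₀ = 1.1257 × 118.79 = 133.72 MPa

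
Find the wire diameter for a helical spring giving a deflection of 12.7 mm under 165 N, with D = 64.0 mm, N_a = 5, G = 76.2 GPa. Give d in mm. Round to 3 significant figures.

6.50 mm

Required rate k = F/δ = 165/12.7 = 12.992 N/mm
d = (8D³N_a·k / G)^(1/4) = (8·64.0³·5·12.992 / (76.2×10³))^0.25
  = (1787.8)^0.25 = 6.5025 mm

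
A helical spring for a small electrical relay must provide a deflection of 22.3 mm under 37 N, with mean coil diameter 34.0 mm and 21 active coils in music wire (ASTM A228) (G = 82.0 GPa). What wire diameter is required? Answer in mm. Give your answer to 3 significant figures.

3.40 mm

Required rate k = F/δ = 37/22.3 = 1.6592 N/mm
d = (8D³N_a·k / G)^(1/4) = (8·34.0³·21·1.6592 / (82.0×10³))^0.25
  = (133.61)^0.25 = 3.3998 mm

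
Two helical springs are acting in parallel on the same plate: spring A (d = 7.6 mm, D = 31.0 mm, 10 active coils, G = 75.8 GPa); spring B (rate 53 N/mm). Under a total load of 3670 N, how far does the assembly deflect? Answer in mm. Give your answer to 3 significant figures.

k_A = Gd⁴/(8D³N_a) = (75.8×10³)(7.6⁴)/(8·31.0³·10) = 106.11 N/mm
Parallel: k_eq = 106.11 + 53 = 159.11 N/mm
δ = F/k_eq = 3670/159.11 = 23.066 mm

23.1 mm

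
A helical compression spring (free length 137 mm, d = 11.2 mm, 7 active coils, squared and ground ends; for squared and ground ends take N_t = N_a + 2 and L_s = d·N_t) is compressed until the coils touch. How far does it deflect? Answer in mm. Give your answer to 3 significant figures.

36.2 mm

N_t = 9; L_s = 11.2·9 = 100.8 mm
δ_solid = L₀ − L_s = 137 − 100.8 = 36.2 mm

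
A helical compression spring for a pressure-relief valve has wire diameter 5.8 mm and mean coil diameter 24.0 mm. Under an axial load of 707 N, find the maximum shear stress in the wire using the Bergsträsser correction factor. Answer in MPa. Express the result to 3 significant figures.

Spring index C = D/d = 24.0/5.8 = 4.1379
K_B = (4C+2)/(4C−3) = 18.552/13.552 = 1.3690
τ₀ = 8FD/(πd³) = 8·707·24.0/(π·5.8³) = 135744/612.96 = 221.46 MPa
τ_max = K·τ₀ = 1.3690 × 221.46 = 303.16 MPa

303 MPa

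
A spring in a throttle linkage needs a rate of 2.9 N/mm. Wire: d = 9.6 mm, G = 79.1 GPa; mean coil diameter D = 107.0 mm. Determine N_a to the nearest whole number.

24

N_a = Gd⁴/(8D³k) = (79.1×10³ × 9.6⁴)/(8 × 107.0³ × 2.9)
    = 6.71833e+08 / 2.8421e+07 = 23.64 → 24 coils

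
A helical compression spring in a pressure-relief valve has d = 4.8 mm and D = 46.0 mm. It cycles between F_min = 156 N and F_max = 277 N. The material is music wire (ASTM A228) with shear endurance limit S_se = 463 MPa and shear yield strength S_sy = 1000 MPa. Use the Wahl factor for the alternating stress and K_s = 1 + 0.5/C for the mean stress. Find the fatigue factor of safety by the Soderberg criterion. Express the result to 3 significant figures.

2.50

C = D/d = 46.0/4.8 = 9.5833; K_W = (4C−1)/(4C−4)+0.615/C = 1.1516; K_s = 1+0.5/C = 1.0522
F_a = (F_max−F_min)/2 = 60.5 N; F_m = (F_max+F_min)/2 = 216.5 N
τ_a = K_W·8F_aD/(πd³) = 1.1516 × 64.081 = 73.793 MPa
τ_m = K_s·8F_mD/(πd³) = 1.0522 × 229.31 = 241.28 MPa
Soderberg: 1/n_f = τ_a/S_se + τ_m/S_sy = 73.793/463 + 241.28/1000 = 0.15938 + 0.24128 = 0.40066
n_f = 1/0.40066 = 2.496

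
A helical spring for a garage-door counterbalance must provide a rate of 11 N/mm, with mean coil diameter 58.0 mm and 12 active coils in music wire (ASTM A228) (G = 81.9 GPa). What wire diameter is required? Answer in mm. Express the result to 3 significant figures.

7.08 mm

d = (8D³N_a·k / G)^(1/4) = (8·58.0³·12·11 / (81.9×10³))^0.25
  = (2515.7)^0.25 = 7.0822 mm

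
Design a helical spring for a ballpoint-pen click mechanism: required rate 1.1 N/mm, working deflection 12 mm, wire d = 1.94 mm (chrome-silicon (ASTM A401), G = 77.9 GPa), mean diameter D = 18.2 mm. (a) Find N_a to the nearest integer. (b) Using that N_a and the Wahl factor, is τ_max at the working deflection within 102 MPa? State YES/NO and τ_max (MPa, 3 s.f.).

N_a = Gd⁴/(8D³k) = (77.9×10³)(1.94⁴)/(8·18.2³·1.1) = 20.8 → N_a = 21
Actual rate k = Gd⁴/(8D³·21) = 1.0895 N/mm
Working load F = kδ = 1.0895·12 = 13.074 N
C = 18.2/1.94 = 9.3814; K_W = (4C−1)/(4C−4)+0.615/C = 1.1550
τ_max = K_W·8FD/(πd³) = 1.1550·82.987 = 95.853 MPa
τ_max ≤ 102 MPa → acceptable

(a) 21 coils; (b) YES, τ_max = 95.9 MPa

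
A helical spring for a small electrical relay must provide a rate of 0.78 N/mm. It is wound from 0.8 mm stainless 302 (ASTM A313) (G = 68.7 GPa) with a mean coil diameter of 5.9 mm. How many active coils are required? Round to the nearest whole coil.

N_a = Gd⁴/(8D³k) = (68.7×10³ × 0.8⁴)/(8 × 5.9³ × 0.78)
    = 28139.5 / 1281.56 = 21.96 → 22 coils

22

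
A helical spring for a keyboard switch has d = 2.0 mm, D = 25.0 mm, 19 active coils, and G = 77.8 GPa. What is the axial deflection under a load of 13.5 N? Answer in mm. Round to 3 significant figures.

25.8 mm

k = Gd⁴/(8D³N_a) = (77.8×10³)(2.0⁴)/(8·25.0³·19) = 0.52413 N/mm
δ = F/k = 13.5 / 0.52413 = 25.757 mm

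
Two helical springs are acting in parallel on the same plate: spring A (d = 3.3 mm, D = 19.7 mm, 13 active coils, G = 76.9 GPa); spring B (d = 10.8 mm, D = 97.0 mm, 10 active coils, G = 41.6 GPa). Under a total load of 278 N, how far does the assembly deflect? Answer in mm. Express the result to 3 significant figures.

k_A = Gd⁴/(8D³N_a) = (76.9×10³)(3.3⁴)/(8·19.7³·13) = 11.47 N/mm
k_B = Gd⁴/(8D³N_a) = (41.6×10³)(10.8⁴)/(8·97.0³·10) = 7.7515 N/mm
Parallel: k_eq = 11.47 + 7.7515 = 19.221 N/mm
δ = F/k_eq = 278/19.221 = 14.463 mm

14.5 mm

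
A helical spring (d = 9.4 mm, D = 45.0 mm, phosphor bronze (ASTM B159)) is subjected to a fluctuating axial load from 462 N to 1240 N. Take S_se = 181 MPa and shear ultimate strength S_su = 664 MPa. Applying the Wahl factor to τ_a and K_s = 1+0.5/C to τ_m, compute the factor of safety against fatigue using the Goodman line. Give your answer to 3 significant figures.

1.70

C = D/d = 45.0/9.4 = 4.7872; K_W = (4C−1)/(4C−4)+0.615/C = 1.3265; K_s = 1+0.5/C = 1.1044
F_a = (F_max−F_min)/2 = 389 N; F_m = (F_max+F_min)/2 = 851 N
τ_a = K_W·8F_aD/(πd³) = 1.3265 × 53.668 = 71.191 MPa
τ_m = K_s·8F_mD/(πd³) = 1.1044 × 117.41 = 129.67 MPa
Goodman: 1/n_f = τ_a/S_se + τ_m/S_su = 71.191/181 + 129.67/664 = 0.39332 + 0.19529 = 0.58861
n_f = 1/0.58861 = 1.699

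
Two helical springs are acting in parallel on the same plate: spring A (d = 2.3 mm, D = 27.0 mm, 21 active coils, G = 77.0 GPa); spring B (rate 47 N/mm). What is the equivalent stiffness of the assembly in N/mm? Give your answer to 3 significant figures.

47.7 N/mm

k_A = Gd⁴/(8D³N_a) = (77.0×10³)(2.3⁴)/(8·27.0³·21) = 0.65163 N/mm
Parallel: k_eq = 0.65163 + 47 = 47.652 N/mm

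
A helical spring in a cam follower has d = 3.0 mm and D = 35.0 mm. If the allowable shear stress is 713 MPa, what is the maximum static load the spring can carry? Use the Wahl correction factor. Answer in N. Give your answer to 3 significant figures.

C = D/d = 35.0/3.0 = 11.6667
K_W = (4C−1)/(4C−4) + 0.615/C = 45.667/42.667 + 0.0527 = 1.1230
τ_max = K·8FD/(πd³) → F_max = τ_allow·πd³/(8DK)
F_max = 713·π·3.0³/(8·35.0·1.1230) = 60479/314.45 = 192.33 N

192 N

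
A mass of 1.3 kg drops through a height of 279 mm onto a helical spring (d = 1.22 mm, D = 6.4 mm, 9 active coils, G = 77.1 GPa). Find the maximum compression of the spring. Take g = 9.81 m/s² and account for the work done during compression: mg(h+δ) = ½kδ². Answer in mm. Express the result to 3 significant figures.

k = Gd⁴/(8D³N_a) = (77.1×10³)(1.22⁴)/(8·6.4³·9) = 9.0494 N/mm
W = mg = 1.3 × 9.81 = 12.753 N
½kδ² − Wδ − Wh = 0 → δ = (W + √(W² + 2kWh))/k
δ = (12.753 + √(162.64 + 64397.3))/9.0494 = (12.753 + 254.09)/9.0494 = 29.487 mm

29.5 mm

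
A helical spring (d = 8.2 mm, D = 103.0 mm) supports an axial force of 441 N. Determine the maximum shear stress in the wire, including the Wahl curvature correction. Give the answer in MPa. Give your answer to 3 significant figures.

Spring index C = D/d = 103.0/8.2 = 12.5610
K_W = (4C−1)/(4C−4) + 0.615/C = 49.244/46.244 + 0.0490 = 1.1138
τ₀ = 8FD/(πd³) = 8·441·103.0/(π·8.2³) = 363384/1732.2 = 209.78 MPa
τ_max = K·τ₀ = 1.1138 × 209.78 = 233.67 MPa

234 MPa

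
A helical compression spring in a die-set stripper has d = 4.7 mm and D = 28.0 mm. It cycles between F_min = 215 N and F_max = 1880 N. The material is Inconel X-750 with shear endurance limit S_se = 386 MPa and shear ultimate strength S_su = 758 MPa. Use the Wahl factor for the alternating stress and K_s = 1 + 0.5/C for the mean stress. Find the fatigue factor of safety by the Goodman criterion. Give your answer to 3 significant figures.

0.346

C = D/d = 28.0/4.7 = 5.9574; K_W = (4C−1)/(4C−4)+0.615/C = 1.2545; K_s = 1+0.5/C = 1.0839
F_a = (F_max−F_min)/2 = 832.5 N; F_m = (F_max+F_min)/2 = 1047.5 N
τ_a = K_W·8F_aD/(πd³) = 1.2545 × 571.73 = 717.24 MPa
τ_m = K_s·8F_mD/(πd³) = 1.0839 × 719.38 = 779.76 MPa
Goodman: 1/n_f = τ_a/S_se + τ_m/S_su = 717.24/386 + 779.76/758 = 1.85814 + 1.02870 = 2.8868
n_f = 1/2.8868 = 0.3464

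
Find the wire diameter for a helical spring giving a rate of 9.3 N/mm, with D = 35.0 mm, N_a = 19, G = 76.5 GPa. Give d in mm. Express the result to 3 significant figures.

d = (8D³N_a·k / G)^(1/4) = (8·35.0³·19·9.3 / (76.5×10³))^0.25
  = (792.26)^0.25 = 5.3054 mm

5.31 mm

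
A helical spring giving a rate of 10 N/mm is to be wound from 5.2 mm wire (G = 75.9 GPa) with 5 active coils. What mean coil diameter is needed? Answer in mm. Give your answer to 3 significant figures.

51.8 mm

D = (Gd⁴/(8N_a·k))^(1/3) = (75.9×10³·5.2⁴/(8·5·10))^(1/3)
  = (138738)^(1/3) = 51.7684 mm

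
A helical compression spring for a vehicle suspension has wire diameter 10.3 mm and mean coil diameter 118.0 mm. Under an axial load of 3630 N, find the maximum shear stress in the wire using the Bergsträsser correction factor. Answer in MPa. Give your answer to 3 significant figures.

Spring index C = D/d = 118.0/10.3 = 11.4563
K_B = (4C+2)/(4C−3) = 47.825/42.825 = 1.1168
τ₀ = 8FD/(πd³) = 8·3630·118.0/(π·10.3³) = 3.42672e+06/3432.9 = 998.2 MPa
τ_max = K·τ₀ = 1.1168 × 998.2 = 1114.7 MPa

1110 MPa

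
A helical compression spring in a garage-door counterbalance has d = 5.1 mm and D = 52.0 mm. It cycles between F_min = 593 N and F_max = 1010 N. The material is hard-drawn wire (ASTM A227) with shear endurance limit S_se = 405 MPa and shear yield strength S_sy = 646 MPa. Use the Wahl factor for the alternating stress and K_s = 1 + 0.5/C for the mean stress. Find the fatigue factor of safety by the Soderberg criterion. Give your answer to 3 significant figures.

0.530

C = D/d = 52.0/5.1 = 10.1961; K_W = (4C−1)/(4C−4)+0.615/C = 1.1419; K_s = 1+0.5/C = 1.0490
F_a = (F_max−F_min)/2 = 208.5 N; F_m = (F_max+F_min)/2 = 801.5 N
τ_a = K_W·8F_aD/(πd³) = 1.1419 × 208.13 = 237.66 MPa
τ_m = K_s·8F_mD/(πd³) = 1.0490 × 800.09 = 839.32 MPa
Soderberg: 1/n_f = τ_a/S_se + τ_m/S_sy = 237.66/405 + 839.32/646 = 0.58682 + 1.29926 = 1.8861
n_f = 1/1.8861 = 0.5302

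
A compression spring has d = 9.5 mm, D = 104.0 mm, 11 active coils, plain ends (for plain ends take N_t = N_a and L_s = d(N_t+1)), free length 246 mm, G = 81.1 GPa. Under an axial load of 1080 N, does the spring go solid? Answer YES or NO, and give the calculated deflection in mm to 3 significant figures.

k = Gd⁴/(8D³N_a) = (81.1×10³)(9.5⁴)/(8·104.0³·11) = 6.6732 N/mm
N_t = 11; L_s = 9.5·12 = 114 mm; δ_solid = L₀ − L_s = 246 − 114 = 132 mm
δ = F/k = 1080/6.6732 = 161.84 mm
δ ≥ δ_solid → spring goes solid

YES, δ = 162 mm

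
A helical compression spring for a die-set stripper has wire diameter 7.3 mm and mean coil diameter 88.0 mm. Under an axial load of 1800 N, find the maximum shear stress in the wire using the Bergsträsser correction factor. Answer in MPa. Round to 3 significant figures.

1150 MPa

Spring index C = D/d = 88.0/7.3 = 12.0548
K_B = (4C+2)/(4C−3) = 50.219/45.219 = 1.1106
τ₀ = 8FD/(πd³) = 8·1800·88.0/(π·7.3³) = 1.2672e+06/1222.1 = 1036.9 MPa
τ_max = K·τ₀ = 1.1106 × 1036.9 = 1151.5 MPa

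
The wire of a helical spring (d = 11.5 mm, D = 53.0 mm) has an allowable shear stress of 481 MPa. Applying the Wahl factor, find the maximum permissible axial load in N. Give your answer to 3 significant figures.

4040 N

C = D/d = 53.0/11.5 = 4.6087
K_W = (4C−1)/(4C−4) + 0.615/C = 17.435/14.435 + 0.1334 = 1.3413
τ_max = K·8FD/(πd³) → F_max = τ_allow·πd³/(8DK)
F_max = 481·π·11.5³/(8·53.0·1.3413) = 2.2982e+06/568.7 = 4041.1 N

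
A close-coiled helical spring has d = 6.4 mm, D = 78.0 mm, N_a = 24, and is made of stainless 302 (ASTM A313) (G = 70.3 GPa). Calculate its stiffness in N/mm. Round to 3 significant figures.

1.29 N/mm

k = Gd⁴/(8D³N_a) = (70.3×10³ × 6.4⁴) / (8 × 78.0³ × 24)
  = 1.17944e+08 / 9.1114e+07 = 1.2945 N/mm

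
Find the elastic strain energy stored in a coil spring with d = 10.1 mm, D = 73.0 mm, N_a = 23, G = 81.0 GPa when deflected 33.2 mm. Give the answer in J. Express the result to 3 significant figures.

6.49 J

k = Gd⁴/(8D³N_a) = (81.0×10³)(10.1⁴)/(8·73.0³·23) = 11.776 N/mm
U = ½kδ² = 0.5 × 11.776 × 33.2² = 6489.8 N·mm = 6.4898 J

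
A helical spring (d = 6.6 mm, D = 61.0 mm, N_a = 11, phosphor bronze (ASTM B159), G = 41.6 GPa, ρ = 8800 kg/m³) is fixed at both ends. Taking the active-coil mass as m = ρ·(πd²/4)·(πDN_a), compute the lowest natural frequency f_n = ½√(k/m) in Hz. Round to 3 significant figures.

39.5 Hz

k = Gd⁴/(8D³N_a) = (41.6×10³)(6.6⁴)/(8·61.0³·11) = 3.9518 N/mm = 3951.8 N/m
Wire length L = πDN_a = π·61.0·11 = 2108 mm
m = ρ·(πd²/4)·L = 8800 × 34.212×10⁻⁶ m² × 2.108 m = 0.63465 kg
f_n = ½√(k/m) = 0.5·√(3951.8/0.63465) = 0.5·√(6226.8) = 39.455 Hz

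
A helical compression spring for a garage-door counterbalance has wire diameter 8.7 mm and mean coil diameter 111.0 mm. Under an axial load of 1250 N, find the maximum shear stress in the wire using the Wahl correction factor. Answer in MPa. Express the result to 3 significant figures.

597 MPa

Spring index C = D/d = 111.0/8.7 = 12.7586
K_W = (4C−1)/(4C−4) + 0.615/C = 50.034/47.034 + 0.0482 = 1.1120
τ₀ = 8FD/(πd³) = 8·1250·111.0/(π·8.7³) = 1.11e+06/2068.7 = 536.56 MPa
τ_max = K·τ₀ = 1.1120 × 536.56 = 596.64 MPa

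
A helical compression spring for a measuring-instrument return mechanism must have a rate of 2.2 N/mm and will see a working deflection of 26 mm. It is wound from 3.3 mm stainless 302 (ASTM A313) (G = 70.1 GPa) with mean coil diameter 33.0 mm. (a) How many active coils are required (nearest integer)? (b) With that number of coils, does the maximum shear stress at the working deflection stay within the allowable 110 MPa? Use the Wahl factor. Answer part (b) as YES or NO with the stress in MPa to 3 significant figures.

(a) 13 coils; (b) NO, τ_max = 155 MPa

N_a = Gd⁴/(8D³k) = (70.1×10³)(3.3⁴)/(8·33.0³·2.2) = 13.14 → N_a = 13
Actual rate k = Gd⁴/(8D³·13) = 2.2243 N/mm
Working load F = kδ = 2.2243·26 = 57.832 N
C = 33.0/3.3 = 10.0000; K_W = (4C−1)/(4C−4)+0.615/C = 1.1448
τ_max = K_W·8FD/(πd³) = 1.1448·135.23 = 154.82 MPa
τ_max > 110 MPa → exceeds allowable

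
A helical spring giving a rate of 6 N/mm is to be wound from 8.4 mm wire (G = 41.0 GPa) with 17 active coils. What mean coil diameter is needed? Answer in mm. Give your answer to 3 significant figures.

63.0 mm

D = (Gd⁴/(8N_a·k))^(1/3) = (41.0×10³·8.4⁴/(8·17·6))^(1/3)
  = (250156)^(1/3) = 63.0091 mm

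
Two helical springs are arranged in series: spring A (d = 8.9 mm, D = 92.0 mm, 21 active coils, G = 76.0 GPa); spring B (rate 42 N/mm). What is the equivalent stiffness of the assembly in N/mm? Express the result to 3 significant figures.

k_A = Gd⁴/(8D³N_a) = (76.0×10³)(8.9⁴)/(8·92.0³·21) = 3.645 N/mm
Series: 1/k_eq = 1/3.645 + 1/42 = 0.29816; k_eq = 3.354 N/mm

3.35 N/mm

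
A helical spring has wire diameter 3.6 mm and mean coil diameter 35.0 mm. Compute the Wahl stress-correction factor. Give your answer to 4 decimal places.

C = D/d = 35.0/3.6 = 9.7222
K_W = (4C−1)/(4C−4) + 0.615/C = 37.889/34.889 + 0.0633 = 1.1492

1.1492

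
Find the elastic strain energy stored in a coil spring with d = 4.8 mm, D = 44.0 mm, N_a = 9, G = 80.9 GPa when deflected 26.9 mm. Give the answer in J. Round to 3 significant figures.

k = Gd⁴/(8D³N_a) = (80.9×10³)(4.8⁴)/(8·44.0³·9) = 7.002 N/mm
U = ½kδ² = 0.5 × 7.002 × 26.9² = 2533.4 N·mm = 2.5334 J

2.53 J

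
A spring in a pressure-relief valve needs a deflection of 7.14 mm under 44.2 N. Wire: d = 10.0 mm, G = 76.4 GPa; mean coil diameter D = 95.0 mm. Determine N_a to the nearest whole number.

18

Required rate k = F/δ = 44.2/7.14 = 6.1905 N/mm
N_a = Gd⁴/(8D³k) = (76.4×10³ × 10.0⁴)/(8 × 95.0³ × 6.1905)
    = 7.64e+08 / 4.24605e+07 = 17.99 → 18 coils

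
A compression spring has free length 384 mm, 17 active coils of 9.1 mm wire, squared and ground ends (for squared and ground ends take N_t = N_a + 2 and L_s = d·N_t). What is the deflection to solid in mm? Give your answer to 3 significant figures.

N_t = 19; L_s = 9.1·19 = 172.9 mm
δ_solid = L₀ − L_s = 384 − 172.9 = 211.1 mm

211 mm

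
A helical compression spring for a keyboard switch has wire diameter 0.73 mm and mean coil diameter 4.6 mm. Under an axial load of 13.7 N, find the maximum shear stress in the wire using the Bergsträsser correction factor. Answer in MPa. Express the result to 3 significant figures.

505 MPa

Spring index C = D/d = 4.6/0.73 = 6.3014
K_B = (4C+2)/(4C−3) = 27.205/22.205 = 1.2252
τ₀ = 8FD/(πd³) = 8·13.7·4.6/(π·0.73³) = 504.16/1.2221 = 412.52 MPa
τ_max = K·τ₀ = 1.2252 × 412.52 = 505.41 MPa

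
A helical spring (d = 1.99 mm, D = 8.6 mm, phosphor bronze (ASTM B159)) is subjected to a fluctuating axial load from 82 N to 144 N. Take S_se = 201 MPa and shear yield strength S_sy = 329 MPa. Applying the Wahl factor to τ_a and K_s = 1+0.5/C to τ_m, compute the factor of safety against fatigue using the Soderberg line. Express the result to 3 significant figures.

0.606

C = D/d = 8.6/1.99 = 4.3216; K_W = (4C−1)/(4C−4)+0.615/C = 1.3681; K_s = 1+0.5/C = 1.1157
F_a = (F_max−F_min)/2 = 31 N; F_m = (F_max+F_min)/2 = 113 N
τ_a = K_W·8F_aD/(πd³) = 1.3681 × 86.147 = 117.86 MPa
τ_m = K_s·8F_mD/(πd³) = 1.1157 × 314.02 = 350.35 MPa
Soderberg: 1/n_f = τ_a/S_se + τ_m/S_sy = 117.86/201 + 350.35/329 = 0.58636 + 1.06490 = 1.6513
n_f = 1/1.6513 = 0.6056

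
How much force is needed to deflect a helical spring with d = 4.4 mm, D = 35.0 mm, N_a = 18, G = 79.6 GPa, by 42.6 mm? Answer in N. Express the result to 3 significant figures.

206 N

k = Gd⁴/(8D³N_a) = (79.6×10³)(4.4⁴)/(8·35.0³·18) = 4.8323 N/mm
F = k·δ = 4.8323 × 42.6 = 205.86 N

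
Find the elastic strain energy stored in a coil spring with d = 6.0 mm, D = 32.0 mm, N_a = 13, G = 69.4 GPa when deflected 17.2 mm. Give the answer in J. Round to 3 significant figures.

k = Gd⁴/(8D³N_a) = (69.4×10³)(6.0⁴)/(8·32.0³·13) = 26.393 N/mm
U = ½kδ² = 0.5 × 26.393 × 17.2² = 3904 N·mm = 3.904 J

3.90 J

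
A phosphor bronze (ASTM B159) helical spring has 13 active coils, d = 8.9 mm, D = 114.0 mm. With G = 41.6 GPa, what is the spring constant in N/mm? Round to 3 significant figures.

1.69 N/mm

k = Gd⁴/(8D³N_a) = (41.6×10³ × 8.9⁴) / (8 × 114.0³ × 13)
  = 2.61008e+08 / 1.54081e+08 = 1.694 N/mm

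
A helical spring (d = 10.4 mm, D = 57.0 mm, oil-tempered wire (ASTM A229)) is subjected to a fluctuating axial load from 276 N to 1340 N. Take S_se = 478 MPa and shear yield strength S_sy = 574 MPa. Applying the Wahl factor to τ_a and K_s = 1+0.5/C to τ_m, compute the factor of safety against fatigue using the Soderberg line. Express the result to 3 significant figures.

2.62

C = D/d = 57.0/10.4 = 5.4808; K_W = (4C−1)/(4C−4)+0.615/C = 1.2796; K_s = 1+0.5/C = 1.0912
F_a = (F_max−F_min)/2 = 532 N; F_m = (F_max+F_min)/2 = 808 N
τ_a = K_W·8F_aD/(πd³) = 1.2796 × 68.648 = 87.841 MPa
τ_m = K_s·8F_mD/(πd³) = 1.0912 × 104.26 = 113.77 MPa
Soderberg: 1/n_f = τ_a/S_se + τ_m/S_sy = 87.841/478 + 113.77/574 = 0.18377 + 0.19821 = 0.38198
n_f = 1/0.38198 = 2.618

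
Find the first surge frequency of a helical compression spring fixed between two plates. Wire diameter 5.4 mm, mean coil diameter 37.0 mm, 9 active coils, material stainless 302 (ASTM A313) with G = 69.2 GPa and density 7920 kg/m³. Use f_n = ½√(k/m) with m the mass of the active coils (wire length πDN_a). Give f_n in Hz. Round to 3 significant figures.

k = Gd⁴/(8D³N_a) = (69.2×10³)(5.4⁴)/(8·37.0³·9) = 16.134 N/mm = 16134 N/m
Wire length L = πDN_a = π·37.0·9 = 1046.2 mm
m = ρ·(πd²/4)·L = 7920 × 22.902×10⁻⁶ m² × 1.0462 m = 0.18976 kg
f_n = ½√(k/m) = 0.5·√(16134/0.18976) = 0.5·√(85025) = 145.8 Hz

146 Hz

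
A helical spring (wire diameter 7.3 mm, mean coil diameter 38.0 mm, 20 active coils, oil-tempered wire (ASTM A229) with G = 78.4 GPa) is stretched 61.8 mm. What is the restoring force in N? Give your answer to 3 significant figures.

1570 N

k = Gd⁴/(8D³N_a) = (78.4×10³)(7.3⁴)/(8·38.0³·20) = 25.359 N/mm
F = k·δ = 25.359 × 61.8 = 1567.2 N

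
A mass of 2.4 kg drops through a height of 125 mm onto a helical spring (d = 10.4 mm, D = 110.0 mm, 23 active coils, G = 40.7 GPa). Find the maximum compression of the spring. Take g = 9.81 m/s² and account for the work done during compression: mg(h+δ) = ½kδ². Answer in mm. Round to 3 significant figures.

k = Gd⁴/(8D³N_a) = (40.7×10³)(10.4⁴)/(8·110.0³·23) = 1.9442 N/mm
W = mg = 2.4 × 9.81 = 23.544 N
½kδ² − Wδ − Wh = 0 → δ = (W + √(W² + 2kWh))/k
δ = (23.544 + √(554.32 + 11443.3))/1.9442 = (23.544 + 109.53)/1.9442 = 68.45 mm

68.5 mm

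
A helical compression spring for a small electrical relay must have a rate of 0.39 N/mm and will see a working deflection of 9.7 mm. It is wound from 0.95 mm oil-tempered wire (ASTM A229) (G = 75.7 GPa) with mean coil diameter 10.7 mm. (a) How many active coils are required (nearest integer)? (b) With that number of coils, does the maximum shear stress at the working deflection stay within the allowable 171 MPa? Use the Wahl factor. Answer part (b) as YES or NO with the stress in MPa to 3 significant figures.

N_a = Gd⁴/(8D³k) = (75.7×10³)(0.95⁴)/(8·10.7³·0.39) = 16.13 → N_a = 16
Actual rate k = Gd⁴/(8D³·16) = 0.39321 N/mm
Working load F = kδ = 0.39321·9.7 = 3.8142 N
C = 10.7/0.95 = 11.2632; K_W = (4C−1)/(4C−4)+0.615/C = 1.1277
τ_max = K_W·8FD/(πd³) = 1.1277·121.21 = 136.69 MPa
τ_max ≤ 171 MPa → acceptable

(a) 16 coils; (b) YES, τ_max = 137 MPa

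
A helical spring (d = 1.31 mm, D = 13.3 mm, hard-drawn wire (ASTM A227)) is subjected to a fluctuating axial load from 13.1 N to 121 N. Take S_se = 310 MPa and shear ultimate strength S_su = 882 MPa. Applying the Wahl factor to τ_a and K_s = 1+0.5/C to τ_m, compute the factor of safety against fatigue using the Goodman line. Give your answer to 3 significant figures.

C = D/d = 13.3/1.31 = 10.1527; K_W = (4C−1)/(4C−4)+0.615/C = 1.1425; K_s = 1+0.5/C = 1.0492
F_a = (F_max−F_min)/2 = 53.95 N; F_m = (F_max+F_min)/2 = 67.05 N
τ_a = K_W·8F_aD/(πd³) = 1.1425 × 812.77 = 928.61 MPa
τ_m = K_s·8F_mD/(πd³) = 1.0492 × 1010.1 = 1059.9 MPa
Goodman: 1/n_f = τ_a/S_se + τ_m/S_su = 928.61/310 + 1059.9/882 = 2.99551 + 1.20167 = 4.1972
n_f = 1/4.1972 = 0.2383

0.238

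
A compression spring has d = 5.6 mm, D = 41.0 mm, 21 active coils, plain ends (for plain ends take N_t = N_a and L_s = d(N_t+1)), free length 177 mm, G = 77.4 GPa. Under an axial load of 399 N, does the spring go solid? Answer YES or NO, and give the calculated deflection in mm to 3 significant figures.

k = Gd⁴/(8D³N_a) = (77.4×10³)(5.6⁴)/(8·41.0³·21) = 6.574 N/mm
N_t = 21; L_s = 5.6·22 = 123.2 mm; δ_solid = L₀ − L_s = 177 − 123.2 = 53.8 mm
δ = F/k = 399/6.574 = 60.693 mm
δ ≥ δ_solid → spring goes solid

YES, δ = 60.7 mm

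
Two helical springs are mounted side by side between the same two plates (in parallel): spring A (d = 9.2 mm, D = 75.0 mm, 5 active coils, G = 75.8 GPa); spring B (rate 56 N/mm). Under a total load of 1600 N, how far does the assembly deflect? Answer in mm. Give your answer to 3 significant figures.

18.1 mm

k_A = Gd⁴/(8D³N_a) = (75.8×10³)(9.2⁴)/(8·75.0³·5) = 32.179 N/mm
Parallel: k_eq = 32.179 + 56 = 88.179 N/mm
δ = F/k_eq = 1600/88.179 = 18.145 mm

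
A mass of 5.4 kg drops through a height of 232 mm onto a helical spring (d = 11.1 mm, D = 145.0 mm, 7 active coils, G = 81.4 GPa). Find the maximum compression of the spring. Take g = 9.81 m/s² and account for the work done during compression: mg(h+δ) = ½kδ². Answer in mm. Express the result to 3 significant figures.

k = Gd⁴/(8D³N_a) = (81.4×10³)(11.1⁴)/(8·145.0³·7) = 7.2381 N/mm
W = mg = 5.4 × 9.81 = 52.974 N
½kδ² − Wδ − Wh = 0 → δ = (W + √(W² + 2kWh))/k
δ = (52.974 + √(2806.2 + 177912))/7.2381 = (52.974 + 425.11)/7.2381 = 66.051 mm

66.1 mm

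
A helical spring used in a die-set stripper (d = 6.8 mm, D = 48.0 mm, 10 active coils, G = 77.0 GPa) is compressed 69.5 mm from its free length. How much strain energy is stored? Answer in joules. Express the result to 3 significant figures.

k = Gd⁴/(8D³N_a) = (77.0×10³)(6.8⁴)/(8·48.0³·10) = 18.609 N/mm
U = ½kδ² = 0.5 × 18.609 × 69.5² = 44942 N·mm = 44.942 J

44.9 J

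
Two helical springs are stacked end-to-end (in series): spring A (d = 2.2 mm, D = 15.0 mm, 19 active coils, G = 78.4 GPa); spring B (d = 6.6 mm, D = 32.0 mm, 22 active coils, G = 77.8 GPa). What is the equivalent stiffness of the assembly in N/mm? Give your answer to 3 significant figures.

k_A = Gd⁴/(8D³N_a) = (78.4×10³)(2.2⁴)/(8·15.0³·19) = 3.5801 N/mm
k_B = Gd⁴/(8D³N_a) = (77.8×10³)(6.6⁴)/(8·32.0³·22) = 25.597 N/mm
Series: 1/k_eq = 1/3.5801 + 1/25.597 = 0.31839; k_eq = 3.1408 N/mm

3.14 N/mm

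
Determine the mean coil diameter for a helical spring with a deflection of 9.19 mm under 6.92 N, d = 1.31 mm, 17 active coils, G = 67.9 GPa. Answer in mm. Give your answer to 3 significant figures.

Required rate k = F/δ = 6.92/9.19 = 0.75299 N/mm
D = (Gd⁴/(8N_a·k))^(1/3) = (67.9×10³·1.31⁴/(8·17·0.75299))^(1/3)
  = (1952.65)^(1/3) = 12.4990 mm

12.5 mm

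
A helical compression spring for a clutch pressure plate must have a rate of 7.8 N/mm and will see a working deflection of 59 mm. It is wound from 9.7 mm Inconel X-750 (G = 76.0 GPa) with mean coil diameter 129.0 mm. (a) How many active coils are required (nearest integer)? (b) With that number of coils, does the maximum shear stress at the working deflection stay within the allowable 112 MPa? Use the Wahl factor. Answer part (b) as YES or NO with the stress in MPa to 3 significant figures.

(a) 5 coils; (b) NO, τ_max = 184 MPa

N_a = Gd⁴/(8D³k) = (76.0×10³)(9.7⁴)/(8·129.0³·7.8) = 5.023 → N_a = 5
Actual rate k = Gd⁴/(8D³·5) = 7.8356 N/mm
Working load F = kδ = 7.8356·59 = 462.3 N
C = 129.0/9.7 = 13.2990; K_W = (4C−1)/(4C−4)+0.615/C = 1.1072
τ_max = K_W·8FD/(πd³) = 1.1072·166.39 = 184.24 MPa
τ_max > 112 MPa → exceeds allowable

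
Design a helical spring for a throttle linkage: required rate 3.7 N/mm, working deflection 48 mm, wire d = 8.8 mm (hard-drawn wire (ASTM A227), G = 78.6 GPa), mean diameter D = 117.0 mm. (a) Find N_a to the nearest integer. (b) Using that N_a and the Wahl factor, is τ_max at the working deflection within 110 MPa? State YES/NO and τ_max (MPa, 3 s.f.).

(a) 10 coils; (b) YES, τ_max = 85.5 MPa

N_a = Gd⁴/(8D³k) = (78.6×10³)(8.8⁴)/(8·117.0³·3.7) = 9.943 → N_a = 10
Actual rate k = Gd⁴/(8D³·10) = 3.6788 N/mm
Working load F = kδ = 3.6788·48 = 176.58 N
C = 117.0/8.8 = 13.2955; K_W = (4C−1)/(4C−4)+0.615/C = 1.1073
τ_max = K_W·8FD/(πd³) = 1.1073·77.201 = 85.482 MPa
τ_max ≤ 110 MPa → acceptable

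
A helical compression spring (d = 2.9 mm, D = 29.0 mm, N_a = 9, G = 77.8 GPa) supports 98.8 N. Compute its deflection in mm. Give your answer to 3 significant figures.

k = Gd⁴/(8D³N_a) = (77.8×10³)(2.9⁴)/(8·29.0³·9) = 3.1336 N/mm
δ = F/k = 98.8 / 3.1336 = 31.529 mm

31.5 mm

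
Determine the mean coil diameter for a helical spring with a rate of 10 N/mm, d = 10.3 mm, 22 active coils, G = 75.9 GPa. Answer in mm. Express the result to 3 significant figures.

D = (Gd⁴/(8N_a·k))^(1/3) = (75.9×10³·10.3⁴/(8·22·10))^(1/3)
  = (485376)^(1/3) = 78.5886 mm

78.6 mm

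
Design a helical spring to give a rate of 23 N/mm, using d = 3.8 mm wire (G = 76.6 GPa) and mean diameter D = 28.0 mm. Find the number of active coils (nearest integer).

N_a = Gd⁴/(8D³k) = (76.6×10³ × 3.8⁴)/(8 × 28.0³ × 23)
    = 1.59721e+07 / 4.03917e+06 = 3.954 → 4 coils

4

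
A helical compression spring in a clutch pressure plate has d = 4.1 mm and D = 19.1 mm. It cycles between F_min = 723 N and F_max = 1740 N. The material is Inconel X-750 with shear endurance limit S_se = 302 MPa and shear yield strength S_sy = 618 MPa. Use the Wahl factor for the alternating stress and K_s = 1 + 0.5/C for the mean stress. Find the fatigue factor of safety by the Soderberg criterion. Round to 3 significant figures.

0.318

C = D/d = 19.1/4.1 = 4.6585; K_W = (4C−1)/(4C−4)+0.615/C = 1.3370; K_s = 1+0.5/C = 1.1073
F_a = (F_max−F_min)/2 = 508.5 N; F_m = (F_max+F_min)/2 = 1231.5 N
τ_a = K_W·8F_aD/(πd³) = 1.3370 × 358.85 = 479.79 MPa
τ_m = K_s·8F_mD/(πd³) = 1.1073 × 869.07 = 962.35 MPa
Soderberg: 1/n_f = τ_a/S_se + τ_m/S_sy = 479.79/302 + 962.35/618 = 1.58870 + 1.55720 = 3.1459
n_f = 1/3.1459 = 0.3179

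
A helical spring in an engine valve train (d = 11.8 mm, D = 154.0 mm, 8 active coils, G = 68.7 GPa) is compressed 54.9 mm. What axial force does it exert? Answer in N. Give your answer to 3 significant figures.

313 N

k = Gd⁴/(8D³N_a) = (68.7×10³)(11.8⁴)/(8·154.0³·8) = 5.6983 N/mm
F = k·δ = 5.6983 × 54.9 = 312.83 N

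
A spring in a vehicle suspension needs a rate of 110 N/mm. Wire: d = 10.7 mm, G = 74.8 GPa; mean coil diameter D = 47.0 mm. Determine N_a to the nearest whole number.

N_a = Gd⁴/(8D³k) = (74.8×10³ × 10.7⁴)/(8 × 47.0³ × 110)
    = 9.80475e+08 / 9.13642e+07 = 10.73 → 11 coils

11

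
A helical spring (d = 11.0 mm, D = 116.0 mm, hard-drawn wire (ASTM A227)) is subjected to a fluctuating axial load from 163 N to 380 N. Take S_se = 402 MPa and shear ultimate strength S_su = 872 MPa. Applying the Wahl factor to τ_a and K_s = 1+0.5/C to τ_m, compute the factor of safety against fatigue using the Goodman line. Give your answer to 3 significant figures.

7.12

C = D/d = 116.0/11.0 = 10.5455; K_W = (4C−1)/(4C−4)+0.615/C = 1.1369; K_s = 1+0.5/C = 1.0474
F_a = (F_max−F_min)/2 = 108.5 N; F_m = (F_max+F_min)/2 = 271.5 N
τ_a = K_W·8F_aD/(πd³) = 1.1369 × 24.08 = 27.376 MPa
τ_m = K_s·8F_mD/(πd³) = 1.0474 × 60.255 = 63.111 MPa
Goodman: 1/n_f = τ_a/S_se + τ_m/S_su = 27.376/402 + 63.111/872 = 0.06810 + 0.07238 = 0.14047
n_f = 1/0.14047 = 7.119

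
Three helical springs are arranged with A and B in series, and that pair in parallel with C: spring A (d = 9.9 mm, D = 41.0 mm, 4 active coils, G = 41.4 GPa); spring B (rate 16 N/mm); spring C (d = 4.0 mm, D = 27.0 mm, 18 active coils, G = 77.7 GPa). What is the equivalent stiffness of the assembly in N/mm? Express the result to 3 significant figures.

k_A = Gd⁴/(8D³N_a) = (41.4×10³)(9.9⁴)/(8·41.0³·4) = 180.32 N/mm
k_C = Gd⁴/(8D³N_a) = (77.7×10³)(4.0⁴)/(8·27.0³·18) = 7.0179 N/mm
Springs A,B series: k_AB = 1/(1/180.32+1/16) = 14.696 N/mm; parallel with C: k_eq = 14.696+7.0179 = 21.714 N/mm

21.7 N/mm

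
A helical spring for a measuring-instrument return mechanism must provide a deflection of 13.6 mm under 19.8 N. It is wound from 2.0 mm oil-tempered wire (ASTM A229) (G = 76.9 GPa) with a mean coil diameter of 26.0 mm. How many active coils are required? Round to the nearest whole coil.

Required rate k = F/δ = 19.8/13.6 = 1.4559 N/mm
N_a = Gd⁴/(8D³k) = (76.9×10³ × 2.0⁴)/(8 × 26.0³ × 1.4559)
    = 1.2304e+06 / 204709 = 6.01 → 6 coils

6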